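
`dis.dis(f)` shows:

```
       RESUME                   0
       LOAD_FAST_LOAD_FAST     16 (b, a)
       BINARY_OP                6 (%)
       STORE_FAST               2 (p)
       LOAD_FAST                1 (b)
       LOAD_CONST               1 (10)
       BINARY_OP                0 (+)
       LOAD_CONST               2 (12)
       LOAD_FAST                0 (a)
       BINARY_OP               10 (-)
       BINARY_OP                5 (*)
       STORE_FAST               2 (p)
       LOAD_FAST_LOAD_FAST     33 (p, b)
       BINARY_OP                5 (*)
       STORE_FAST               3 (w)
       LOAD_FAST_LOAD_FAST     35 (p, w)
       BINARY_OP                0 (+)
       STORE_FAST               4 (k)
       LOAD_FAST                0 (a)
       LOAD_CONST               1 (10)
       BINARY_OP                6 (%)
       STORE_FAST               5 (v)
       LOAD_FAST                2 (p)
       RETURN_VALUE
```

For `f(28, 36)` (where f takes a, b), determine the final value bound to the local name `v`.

8

LOAD_FAST_LOAD_FAST b,a → push 36,28. Stack: [36, 28]
BINARY_OP % → 36 % 28 = 8. Stack: [8]
STORE_FAST p → p=8. Stack: []
LOAD_FAST b → push 36. Stack: [36]
LOAD_CONST → push 10. Stack: [36, 10]
BINARY_OP + → 36 + 10 = 46. Stack: [46]
LOAD_CONST → push 12. Stack: [46, 12]
LOAD_FAST a → push 28. Stack: [46, 12, 28]
BINARY_OP - → 12 - 28 = -16. Stack: [46, -16]
BINARY_OP * → 46 * -16 = -736. Stack: [-736]
STORE_FAST p → p=-736. Stack: []
LOAD_FAST_LOAD_FAST p,b → push -736,36. Stack: [-736, 36]
BINARY_OP * → -736 * 36 = -26496. Stack: [-26496]
STORE_FAST w → w=-26496. Stack: []
LOAD_FAST_LOAD_FAST p,w → push -736,-26496. Stack: [-736, -26496]
BINARY_OP + → -736 + -26496 = -27232. Stack: [-27232]
STORE_FAST k → k=-27232. Stack: []
LOAD_FAST a → push 28. Stack: [28]
LOAD_CONST → push 10. Stack: [28, 10]
BINARY_OP % → 28 % 10 = 8. Stack: [8]
STORE_FAST v → v=8. Stack: []
LOAD_FAST p → push -736. Stack: [-736]
RETURN_VALUE → return -736.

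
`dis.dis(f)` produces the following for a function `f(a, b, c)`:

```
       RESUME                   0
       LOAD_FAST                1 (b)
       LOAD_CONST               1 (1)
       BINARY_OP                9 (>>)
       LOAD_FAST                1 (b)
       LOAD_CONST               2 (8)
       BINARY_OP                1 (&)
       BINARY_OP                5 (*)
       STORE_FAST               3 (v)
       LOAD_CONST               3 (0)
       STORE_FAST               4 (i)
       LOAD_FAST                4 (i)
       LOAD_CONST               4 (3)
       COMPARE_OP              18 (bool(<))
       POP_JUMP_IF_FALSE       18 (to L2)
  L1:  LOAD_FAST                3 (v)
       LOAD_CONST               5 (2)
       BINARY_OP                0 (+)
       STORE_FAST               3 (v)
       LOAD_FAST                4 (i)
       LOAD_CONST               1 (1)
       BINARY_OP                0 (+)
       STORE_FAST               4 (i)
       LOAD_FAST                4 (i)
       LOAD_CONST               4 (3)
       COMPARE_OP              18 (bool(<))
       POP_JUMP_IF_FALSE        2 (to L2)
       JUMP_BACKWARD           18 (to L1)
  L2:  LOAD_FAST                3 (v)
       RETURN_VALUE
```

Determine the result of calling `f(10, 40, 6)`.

LOAD_FAST b → push 40. Stack: [40]
LOAD_CONST → push 1. Stack: [40, 1]
BINARY_OP >> → 40 >> 1 = 20. Stack: [20]
LOAD_FAST b → push 40. Stack: [20, 40]
LOAD_CONST → push 8. Stack: [20, 40, 8]
BINARY_OP & → 40 & 8 = 8. Stack: [20, 8]
BINARY_OP * → 20 * 8 = 160. Stack: [160]
STORE_FAST v → v=160. Stack: []
LOAD_CONST → push 0. Stack: [0]
STORE_FAST i → i=0. Stack: []
LOAD_FAST i → push 0. Stack: [0]
LOAD_CONST → push 3. Stack: [0, 3]
COMPARE_OP bool(<) → 0 vs 3 = True. Stack: [True]
POP_JUMP_IF_FALSE → pop True; no jump. Stack: []
LOAD_FAST v → push 160. Stack: [160]
LOAD_CONST → push 2. Stack: [160, 2]
BINARY_OP + → 160 + 2 = 162. Stack: [162]
STORE_FAST v → v=162. Stack: []
LOAD_FAST i → push 0. Stack: [0]
LOAD_CONST → push 1. Stack: [0, 1]
BINARY_OP + → 0 + 1 = 1. Stack: [1]
STORE_FAST i → i=1. Stack: []
LOAD_FAST i → push 1. Stack: [1]
LOAD_CONST → push 3. Stack: [1, 3]
COMPARE_OP bool(<) → 1 vs 3 = True. Stack: [True]
POP_JUMP_IF_FALSE → pop True; no jump. Stack: []
LOAD_FAST v → push 162. Stack: [162]
LOAD_CONST → push 2. Stack: [162, 2]
BINARY_OP + → 162 + 2 = 164. Stack: [164]
STORE_FAST v → v=164. Stack: []
LOAD_FAST i → push 1. Stack: [1]
LOAD_CONST → push 1. Stack: [1, 1]
BINARY_OP + → 1 + 1 = 2. Stack: [2]
STORE_FAST i → i=2. Stack: []
LOAD_FAST i → push 2. Stack: [2]
LOAD_CONST → push 3. Stack: [2, 3]
COMPARE_OP bool(<) → 2 vs 3 = True. Stack: [True]
POP_JUMP_IF_FALSE → pop True; no jump. Stack: []
LOAD_FAST v → push 164. Stack: [164]
LOAD_CONST → push 2. Stack: [164, 2]
BINARY_OP + → 164 + 2 = 166. Stack: [166]
STORE_FAST v → v=166. Stack: []
LOAD_FAST i → push 2. Stack: [2]
LOAD_CONST → push 1. Stack: [2, 1]
BINARY_OP + → 2 + 1 = 3. Stack: [3]
STORE_FAST i → i=3. Stack: []
LOAD_FAST i → push 3. Stack: [3]
LOAD_CONST → push 3. Stack: [3, 3]
COMPARE_OP bool(<) → 3 vs 3 = False. Stack: [False]
POP_JUMP_IF_FALSE → pop False; jump. Stack: []
LOAD_FAST v → push 166. Stack: [166]
RETURN_VALUE → return 166.

166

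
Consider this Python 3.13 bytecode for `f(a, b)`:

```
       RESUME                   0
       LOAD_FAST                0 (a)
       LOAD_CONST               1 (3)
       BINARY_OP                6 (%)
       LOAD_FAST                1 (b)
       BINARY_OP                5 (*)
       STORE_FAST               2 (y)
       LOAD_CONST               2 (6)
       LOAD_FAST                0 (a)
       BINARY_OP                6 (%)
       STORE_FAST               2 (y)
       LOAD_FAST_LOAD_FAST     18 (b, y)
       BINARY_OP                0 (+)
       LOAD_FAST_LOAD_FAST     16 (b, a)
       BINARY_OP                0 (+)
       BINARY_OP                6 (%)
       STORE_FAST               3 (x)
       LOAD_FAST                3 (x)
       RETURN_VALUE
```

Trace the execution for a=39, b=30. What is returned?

36

LOAD_FAST a → push 39. Stack: [39]
LOAD_CONST → push 3. Stack: [39, 3]
BINARY_OP % → 39 % 3 = 0. Stack: [0]
LOAD_FAST b → push 30. Stack: [0, 30]
BINARY_OP * → 0 * 30 = 0. Stack: [0]
STORE_FAST y → y=0. Stack: []
LOAD_CONST → push 6. Stack: [6]
LOAD_FAST a → push 39. Stack: [6, 39]
BINARY_OP % → 6 % 39 = 6. Stack: [6]
STORE_FAST y → y=6. Stack: []
LOAD_FAST_LOAD_FAST b,y → push 30,6. Stack: [30, 6]
BINARY_OP + → 30 + 6 = 36. Stack: [36]
LOAD_FAST_LOAD_FAST b,a → push 30,39. Stack: [36, 30, 39]
BINARY_OP + → 30 + 39 = 69. Stack: [36, 69]
BINARY_OP % → 36 % 69 = 36. Stack: [36]
STORE_FAST x → x=36. Stack: []
LOAD_FAST x → push 36. Stack: [36]
RETURN_VALUE → return 36.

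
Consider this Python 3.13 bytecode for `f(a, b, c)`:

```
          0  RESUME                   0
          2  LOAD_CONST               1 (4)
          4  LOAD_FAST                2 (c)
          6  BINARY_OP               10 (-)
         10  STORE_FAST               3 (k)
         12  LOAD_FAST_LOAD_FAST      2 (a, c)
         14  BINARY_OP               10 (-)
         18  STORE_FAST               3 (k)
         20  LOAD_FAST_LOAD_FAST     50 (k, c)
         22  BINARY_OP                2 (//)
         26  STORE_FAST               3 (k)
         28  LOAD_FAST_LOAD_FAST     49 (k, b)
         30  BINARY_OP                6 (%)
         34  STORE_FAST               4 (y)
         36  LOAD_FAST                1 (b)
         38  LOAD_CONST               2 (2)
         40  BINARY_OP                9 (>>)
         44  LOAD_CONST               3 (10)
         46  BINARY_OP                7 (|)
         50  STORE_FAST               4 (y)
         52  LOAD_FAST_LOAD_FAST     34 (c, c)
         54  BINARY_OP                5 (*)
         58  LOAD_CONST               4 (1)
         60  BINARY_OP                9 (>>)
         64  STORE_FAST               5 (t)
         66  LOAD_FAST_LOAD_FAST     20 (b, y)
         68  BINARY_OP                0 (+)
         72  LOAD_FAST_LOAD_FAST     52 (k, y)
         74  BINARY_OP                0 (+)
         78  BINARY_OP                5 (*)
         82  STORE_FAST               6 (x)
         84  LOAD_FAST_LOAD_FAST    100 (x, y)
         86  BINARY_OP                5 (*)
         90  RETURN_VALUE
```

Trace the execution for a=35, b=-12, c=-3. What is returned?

-182

LOAD_CONST → push 4. Stack: [4]
LOAD_FAST c → push -3. Stack: [4, -3]
BINARY_OP - → 4 - -3 = 7. Stack: [7]
STORE_FAST k → k=7. Stack: []
LOAD_FAST_LOAD_FAST a,c → push 35,-3. Stack: [35, -3]
BINARY_OP - → 35 - -3 = 38. Stack: [38]
STORE_FAST k → k=38. Stack: []
LOAD_FAST_LOAD_FAST k,c → push 38,-3. Stack: [38, -3]
BINARY_OP // → 38 // -3 = -13. Stack: [-13]
STORE_FAST k → k=-13. Stack: []
LOAD_FAST_LOAD_FAST k,b → push -13,-12. Stack: [-13, -12]
BINARY_OP % → -13 % -12 = -1. Stack: [-1]
STORE_FAST y → y=-1. Stack: []
LOAD_FAST b → push -12. Stack: [-12]
LOAD_CONST → push 2. Stack: [-12, 2]
BINARY_OP >> → -12 >> 2 = -3. Stack: [-3]
LOAD_CONST → push 10. Stack: [-3, 10]
BINARY_OP | → -3 | 10 = -1. Stack: [-1]
STORE_FAST y → y=-1. Stack: []
LOAD_FAST_LOAD_FAST c,c → push -3,-3. Stack: [-3, -3]
BINARY_OP * → -3 * -3 = 9. Stack: [9]
LOAD_CONST → push 1. Stack: [9, 1]
BINARY_OP >> → 9 >> 1 = 4. Stack: [4]
STORE_FAST t → t=4. Stack: []
LOAD_FAST_LOAD_FAST b,y → push -12,-1. Stack: [-12, -1]
BINARY_OP + → -12 + -1 = -13. Stack: [-13]
LOAD_FAST_LOAD_FAST k,y → push -13,-1. Stack: [-13, -13, -1]
BINARY_OP + → -13 + -1 = -14. Stack: [-13, -14]
BINARY_OP * → -13 * -14 = 182. Stack: [182]
STORE_FAST x → x=182. Stack: []
LOAD_FAST_LOAD_FAST x,y → push 182,-1. Stack: [182, -1]
BINARY_OP * → 182 * -1 = -182. Stack: [-182]
RETURN_VALUE → return -182.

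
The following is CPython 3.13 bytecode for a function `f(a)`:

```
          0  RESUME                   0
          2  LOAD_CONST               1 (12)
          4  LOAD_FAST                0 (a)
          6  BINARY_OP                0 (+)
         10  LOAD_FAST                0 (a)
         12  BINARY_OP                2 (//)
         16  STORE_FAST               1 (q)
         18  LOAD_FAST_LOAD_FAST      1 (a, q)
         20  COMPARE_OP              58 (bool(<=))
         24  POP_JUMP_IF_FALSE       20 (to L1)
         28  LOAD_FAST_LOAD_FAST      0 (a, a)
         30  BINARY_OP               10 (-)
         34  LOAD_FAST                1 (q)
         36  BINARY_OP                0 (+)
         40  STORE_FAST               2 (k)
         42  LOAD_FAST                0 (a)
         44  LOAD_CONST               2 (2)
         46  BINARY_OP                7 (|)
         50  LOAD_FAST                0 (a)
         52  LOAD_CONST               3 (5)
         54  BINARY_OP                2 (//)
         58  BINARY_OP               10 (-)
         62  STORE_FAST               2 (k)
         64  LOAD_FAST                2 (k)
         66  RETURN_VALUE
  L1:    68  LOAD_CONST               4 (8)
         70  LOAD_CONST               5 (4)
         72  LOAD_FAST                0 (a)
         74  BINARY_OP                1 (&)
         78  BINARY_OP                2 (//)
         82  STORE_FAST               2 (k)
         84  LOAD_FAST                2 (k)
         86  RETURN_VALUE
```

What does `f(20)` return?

2

LOAD_CONST → push 12. Stack: [12]
LOAD_FAST a → push 20. Stack: [12, 20]
BINARY_OP + → 12 + 20 = 32. Stack: [32]
LOAD_FAST a → push 20. Stack: [32, 20]
BINARY_OP // → 32 // 20 = 1. Stack: [1]
STORE_FAST q → q=1. Stack: []
LOAD_FAST_LOAD_FAST a,q → push 20,1. Stack: [20, 1]
COMPARE_OP bool(<=) → 20 vs 1 = False. Stack: [False]
POP_JUMP_IF_FALSE → pop False; jump. Stack: []
LOAD_CONST → push 8. Stack: [8]
LOAD_CONST → push 4. Stack: [8, 4]
LOAD_FAST a → push 20. Stack: [8, 4, 20]
BINARY_OP & → 4 & 20 = 4. Stack: [8, 4]
BINARY_OP // → 8 // 4 = 2. Stack: [2]
STORE_FAST k → k=2. Stack: []
LOAD_FAST k → push 2. Stack: [2]
RETURN_VALUE → return 2.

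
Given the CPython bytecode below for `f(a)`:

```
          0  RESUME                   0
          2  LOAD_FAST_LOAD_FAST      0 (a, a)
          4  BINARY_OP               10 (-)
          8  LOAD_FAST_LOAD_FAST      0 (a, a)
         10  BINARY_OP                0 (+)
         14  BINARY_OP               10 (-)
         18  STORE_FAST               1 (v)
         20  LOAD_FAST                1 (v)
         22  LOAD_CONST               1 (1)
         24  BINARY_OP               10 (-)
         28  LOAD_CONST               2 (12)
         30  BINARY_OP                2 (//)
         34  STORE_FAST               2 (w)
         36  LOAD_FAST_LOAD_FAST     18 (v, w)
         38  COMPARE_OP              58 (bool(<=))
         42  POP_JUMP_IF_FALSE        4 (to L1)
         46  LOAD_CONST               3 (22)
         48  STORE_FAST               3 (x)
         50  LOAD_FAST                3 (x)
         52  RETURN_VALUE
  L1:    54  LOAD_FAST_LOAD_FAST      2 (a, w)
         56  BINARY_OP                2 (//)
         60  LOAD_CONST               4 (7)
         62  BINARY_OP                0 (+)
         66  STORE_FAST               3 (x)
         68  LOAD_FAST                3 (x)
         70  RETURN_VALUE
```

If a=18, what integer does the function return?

LOAD_FAST_LOAD_FAST a,a → push 18,18. Stack: [18, 18]
BINARY_OP - → 18 - 18 = 0. Stack: [0]
LOAD_FAST_LOAD_FAST a,a → push 18,18. Stack: [0, 18, 18]
BINARY_OP + → 18 + 18 = 36. Stack: [0, 36]
BINARY_OP - → 0 - 36 = -36. Stack: [-36]
STORE_FAST v → v=-36. Stack: []
LOAD_FAST v → push -36. Stack: [-36]
LOAD_CONST → push 1. Stack: [-36, 1]
BINARY_OP - → -36 - 1 = -37. Stack: [-37]
LOAD_CONST → push 12. Stack: [-37, 12]
BINARY_OP // → -37 // 12 = -4. Stack: [-4]
STORE_FAST w → w=-4. Stack: []
LOAD_FAST_LOAD_FAST v,w → push -36,-4. Stack: [-36, -4]
COMPARE_OP bool(<=) → -36 vs -4 = True. Stack: [True]
POP_JUMP_IF_FALSE → pop True; no jump. Stack: []
LOAD_CONST → push 22. Stack: [22]
STORE_FAST x → x=22. Stack: []
LOAD_FAST x → push 22. Stack: [22]
RETURN_VALUE → return 22.

22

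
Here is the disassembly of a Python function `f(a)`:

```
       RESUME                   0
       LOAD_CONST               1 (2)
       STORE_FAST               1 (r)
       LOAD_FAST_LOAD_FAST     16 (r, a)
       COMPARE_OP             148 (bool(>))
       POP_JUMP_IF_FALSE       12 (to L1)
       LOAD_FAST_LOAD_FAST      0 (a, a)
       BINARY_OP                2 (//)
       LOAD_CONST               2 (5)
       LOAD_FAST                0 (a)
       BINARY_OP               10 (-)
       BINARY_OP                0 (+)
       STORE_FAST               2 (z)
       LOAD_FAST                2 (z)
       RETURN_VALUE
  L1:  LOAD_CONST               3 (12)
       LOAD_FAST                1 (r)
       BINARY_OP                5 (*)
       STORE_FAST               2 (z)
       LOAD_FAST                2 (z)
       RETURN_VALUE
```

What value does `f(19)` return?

24

LOAD_CONST → push 2. Stack: [2]
STORE_FAST r → r=2. Stack: []
LOAD_FAST_LOAD_FAST r,a → push 2,19. Stack: [2, 19]
COMPARE_OP bool(>) → 2 vs 19 = False. Stack: [False]
POP_JUMP_IF_FALSE → pop False; jump. Stack: []
LOAD_CONST → push 12. Stack: [12]
LOAD_FAST r → push 2. Stack: [12, 2]
BINARY_OP * → 12 * 2 = 24. Stack: [24]
STORE_FAST z → z=24. Stack: []
LOAD_FAST z → push 24. Stack: [24]
RETURN_VALUE → return 24.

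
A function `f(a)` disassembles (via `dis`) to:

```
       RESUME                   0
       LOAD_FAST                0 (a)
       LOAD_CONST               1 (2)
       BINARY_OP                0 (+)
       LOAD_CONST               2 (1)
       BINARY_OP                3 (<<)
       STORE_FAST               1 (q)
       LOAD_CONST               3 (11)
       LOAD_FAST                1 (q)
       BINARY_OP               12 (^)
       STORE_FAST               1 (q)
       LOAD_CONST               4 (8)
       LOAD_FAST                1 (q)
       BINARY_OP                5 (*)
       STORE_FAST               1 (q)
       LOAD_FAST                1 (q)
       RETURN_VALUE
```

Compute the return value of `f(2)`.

LOAD_FAST a → push 2. Stack: [2]
LOAD_CONST → push 2. Stack: [2, 2]
BINARY_OP + → 2 + 2 = 4. Stack: [4]
LOAD_CONST → push 1. Stack: [4, 1]
BINARY_OP << → 4 << 1 = 8. Stack: [8]
STORE_FAST q → q=8. Stack: []
LOAD_CONST → push 11. Stack: [11]
LOAD_FAST q → push 8. Stack: [11, 8]
BINARY_OP ^ → 11 ^ 8 = 3. Stack: [3]
STORE_FAST q → q=3. Stack: []
LOAD_CONST → push 8. Stack: [8]
LOAD_FAST q → push 3. Stack: [8, 3]
BINARY_OP * → 8 * 3 = 24. Stack: [24]
STORE_FAST q → q=24. Stack: []
LOAD_FAST q → push 24. Stack: [24]
RETURN_VALUE → return 24.

24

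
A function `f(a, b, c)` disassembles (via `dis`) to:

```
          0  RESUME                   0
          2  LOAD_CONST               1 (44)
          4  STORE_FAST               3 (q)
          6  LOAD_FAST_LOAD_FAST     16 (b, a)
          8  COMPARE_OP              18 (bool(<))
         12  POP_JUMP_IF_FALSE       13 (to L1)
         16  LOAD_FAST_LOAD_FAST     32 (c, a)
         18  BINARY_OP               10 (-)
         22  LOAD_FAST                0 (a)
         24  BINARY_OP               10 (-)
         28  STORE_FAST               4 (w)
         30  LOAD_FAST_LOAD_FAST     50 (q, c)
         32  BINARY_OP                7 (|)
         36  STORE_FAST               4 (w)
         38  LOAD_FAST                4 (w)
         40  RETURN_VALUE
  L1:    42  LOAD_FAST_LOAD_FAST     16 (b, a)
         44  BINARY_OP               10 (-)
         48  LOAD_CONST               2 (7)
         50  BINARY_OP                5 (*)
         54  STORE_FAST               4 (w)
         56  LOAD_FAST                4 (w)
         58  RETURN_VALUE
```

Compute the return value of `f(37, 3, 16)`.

LOAD_CONST → push 44. Stack: [44]
STORE_FAST q → q=44. Stack: []
LOAD_FAST_LOAD_FAST b,a → push 3,37. Stack: [3, 37]
COMPARE_OP bool(<) → 3 vs 37 = True. Stack: [True]
POP_JUMP_IF_FALSE → pop True; no jump. Stack: []
LOAD_FAST_LOAD_FAST c,a → push 16,37. Stack: [16, 37]
BINARY_OP - → 16 - 37 = -21. Stack: [-21]
LOAD_FAST a → push 37. Stack: [-21, 37]
BINARY_OP - → -21 - 37 = -58. Stack: [-58]
STORE_FAST w → w=-58. Stack: []
LOAD_FAST_LOAD_FAST q,c → push 44,16. Stack: [44, 16]
BINARY_OP | → 44 | 16 = 60. Stack: [60]
STORE_FAST w → w=60. Stack: []
LOAD_FAST w → push 60. Stack: [60]
RETURN_VALUE → return 60.

60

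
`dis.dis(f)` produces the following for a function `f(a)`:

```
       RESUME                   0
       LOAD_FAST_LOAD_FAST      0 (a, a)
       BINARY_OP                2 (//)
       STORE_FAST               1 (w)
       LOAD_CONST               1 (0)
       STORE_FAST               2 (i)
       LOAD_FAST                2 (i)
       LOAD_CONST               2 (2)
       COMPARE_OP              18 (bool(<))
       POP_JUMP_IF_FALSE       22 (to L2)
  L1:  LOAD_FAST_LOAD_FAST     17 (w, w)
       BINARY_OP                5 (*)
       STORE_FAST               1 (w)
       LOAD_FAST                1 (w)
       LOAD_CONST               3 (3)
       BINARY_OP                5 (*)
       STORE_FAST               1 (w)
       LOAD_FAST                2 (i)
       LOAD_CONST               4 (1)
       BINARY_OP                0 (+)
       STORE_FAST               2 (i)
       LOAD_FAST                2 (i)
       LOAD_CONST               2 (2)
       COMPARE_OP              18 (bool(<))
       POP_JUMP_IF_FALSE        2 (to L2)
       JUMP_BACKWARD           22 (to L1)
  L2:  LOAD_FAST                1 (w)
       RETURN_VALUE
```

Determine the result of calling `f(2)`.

27

LOAD_FAST_LOAD_FAST a,a → push 2,2. Stack: [2, 2]
BINARY_OP // → 2 // 2 = 1. Stack: [1]
STORE_FAST w → w=1. Stack: []
LOAD_CONST → push 0. Stack: [0]
STORE_FAST i → i=0. Stack: []
LOAD_FAST i → push 0. Stack: [0]
LOAD_CONST → push 2. Stack: [0, 2]
COMPARE_OP bool(<) → 0 vs 2 = True. Stack: [True]
POP_JUMP_IF_FALSE → pop True; no jump. Stack: []
LOAD_FAST_LOAD_FAST w,w → push 1,1. Stack: [1, 1]
BINARY_OP * → 1 * 1 = 1. Stack: [1]
STORE_FAST w → w=1. Stack: []
LOAD_FAST w → push 1. Stack: [1]
LOAD_CONST → push 3. Stack: [1, 3]
BINARY_OP * → 1 * 3 = 3. Stack: [3]
STORE_FAST w → w=3. Stack: []
LOAD_FAST i → push 0. Stack: [0]
LOAD_CONST → push 1. Stack: [0, 1]
BINARY_OP + → 0 + 1 = 1. Stack: [1]
STORE_FAST i → i=1. Stack: []
LOAD_FAST i → push 1. Stack: [1]
LOAD_CONST → push 2. Stack: [1, 2]
COMPARE_OP bool(<) → 1 vs 2 = True. Stack: [True]
POP_JUMP_IF_FALSE → pop True; no jump. Stack: []
LOAD_FAST_LOAD_FAST w,w → push 3,3. Stack: [3, 3]
BINARY_OP * → 3 * 3 = 9. Stack: [9]
STORE_FAST w → w=9. Stack: []
LOAD_FAST w → push 9. Stack: [9]
LOAD_CONST → push 3. Stack: [9, 3]
BINARY_OP * → 9 * 3 = 27. Stack: [27]
STORE_FAST w → w=27. Stack: []
LOAD_FAST i → push 1. Stack: [1]
LOAD_CONST → push 1. Stack: [1, 1]
BINARY_OP + → 1 + 1 = 2. Stack: [2]
STORE_FAST i → i=2. Stack: []
LOAD_FAST i → push 2. Stack: [2]
LOAD_CONST → push 2. Stack: [2, 2]
COMPARE_OP bool(<) → 2 vs 2 = False. Stack: [False]
POP_JUMP_IF_FALSE → pop False; jump. Stack: []
LOAD_FAST w → push 27. Stack: [27]
RETURN_VALUE → return 27.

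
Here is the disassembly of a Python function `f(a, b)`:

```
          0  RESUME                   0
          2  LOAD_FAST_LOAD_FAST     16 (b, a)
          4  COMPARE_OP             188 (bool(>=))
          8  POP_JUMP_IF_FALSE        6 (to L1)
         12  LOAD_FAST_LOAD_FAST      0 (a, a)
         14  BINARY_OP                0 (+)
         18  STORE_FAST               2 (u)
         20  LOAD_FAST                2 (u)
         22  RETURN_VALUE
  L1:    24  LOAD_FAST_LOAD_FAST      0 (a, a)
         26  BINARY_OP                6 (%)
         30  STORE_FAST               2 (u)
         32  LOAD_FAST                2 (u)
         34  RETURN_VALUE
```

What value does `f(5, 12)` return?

10

LOAD_FAST_LOAD_FAST b,a → push 12,5. Stack: [12, 5]
COMPARE_OP bool(>=) → 12 vs 5 = True. Stack: [True]
POP_JUMP_IF_FALSE → pop True; no jump. Stack: []
LOAD_FAST_LOAD_FAST a,a → push 5,5. Stack: [5, 5]
BINARY_OP + → 5 + 5 = 10. Stack: [10]
STORE_FAST u → u=10. Stack: []
LOAD_FAST u → push 10. Stack: [10]
RETURN_VALUE → return 10.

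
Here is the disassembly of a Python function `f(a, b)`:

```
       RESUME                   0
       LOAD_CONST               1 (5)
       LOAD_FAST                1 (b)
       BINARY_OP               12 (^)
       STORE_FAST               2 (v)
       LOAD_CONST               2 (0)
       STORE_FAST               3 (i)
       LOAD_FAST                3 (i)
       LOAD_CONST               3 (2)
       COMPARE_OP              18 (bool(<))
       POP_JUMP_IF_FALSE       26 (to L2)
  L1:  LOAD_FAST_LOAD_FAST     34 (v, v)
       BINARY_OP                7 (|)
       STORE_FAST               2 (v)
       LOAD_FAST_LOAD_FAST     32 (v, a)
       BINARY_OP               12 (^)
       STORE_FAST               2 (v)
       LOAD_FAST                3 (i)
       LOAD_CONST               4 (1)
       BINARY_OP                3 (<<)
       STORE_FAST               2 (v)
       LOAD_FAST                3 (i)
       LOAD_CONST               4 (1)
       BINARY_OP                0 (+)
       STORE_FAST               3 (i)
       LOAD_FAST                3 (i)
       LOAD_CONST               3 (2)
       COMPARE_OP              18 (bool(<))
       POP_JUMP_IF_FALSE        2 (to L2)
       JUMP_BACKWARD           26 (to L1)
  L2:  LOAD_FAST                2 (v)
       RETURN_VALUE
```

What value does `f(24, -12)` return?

2

LOAD_CONST → push 5. Stack: [5]
LOAD_FAST b → push -12. Stack: [5, -12]
BINARY_OP ^ → 5 ^ -12 = -15. Stack: [-15]
STORE_FAST v → v=-15. Stack: []
LOAD_CONST → push 0. Stack: [0]
STORE_FAST i → i=0. Stack: []
LOAD_FAST i → push 0. Stack: [0]
LOAD_CONST → push 2. Stack: [0, 2]
COMPARE_OP bool(<) → 0 vs 2 = True. Stack: [True]
POP_JUMP_IF_FALSE → pop True; no jump. Stack: []
LOAD_FAST_LOAD_FAST v,v → push -15,-15. Stack: [-15, -15]
BINARY_OP | → -15 | -15 = -15. Stack: [-15]
STORE_FAST v → v=-15. Stack: []
LOAD_FAST_LOAD_FAST v,a → push -15,24. Stack: [-15, 24]
BINARY_OP ^ → -15 ^ 24 = -23. Stack: [-23]
STORE_FAST v → v=-23. Stack: []
LOAD_FAST i → push 0. Stack: [0]
LOAD_CONST → push 1. Stack: [0, 1]
BINARY_OP << → 0 << 1 = 0. Stack: [0]
STORE_FAST v → v=0. Stack: []
LOAD_FAST i → push 0. Stack: [0]
LOAD_CONST → push 1. Stack: [0, 1]
BINARY_OP + → 0 + 1 = 1. Stack: [1]
STORE_FAST i → i=1. Stack: []
LOAD_FAST i → push 1. Stack: [1]
LOAD_CONST → push 2. Stack: [1, 2]
COMPARE_OP bool(<) → 1 vs 2 = True. Stack: [True]
POP_JUMP_IF_FALSE → pop True; no jump. Stack: []
LOAD_FAST_LOAD_FAST v,v → push 0,0. Stack: [0, 0]
BINARY_OP | → 0 | 0 = 0. Stack: [0]
STORE_FAST v → v=0. Stack: []
LOAD_FAST_LOAD_FAST v,a → push 0,24. Stack: [0, 24]
BINARY_OP ^ → 0 ^ 24 = 24. Stack: [24]
STORE_FAST v → v=24. Stack: []
LOAD_FAST i → push 1. Stack: [1]
LOAD_CONST → push 1. Stack: [1, 1]
BINARY_OP << → 1 << 1 = 2. Stack: [2]
STORE_FAST v → v=2. Stack: []
LOAD_FAST i → push 1. Stack: [1]
LOAD_CONST → push 1. Stack: [1, 1]
BINARY_OP + → 1 + 1 = 2. Stack: [2]
STORE_FAST i → i=2. Stack: []
LOAD_FAST i → push 2. Stack: [2]
LOAD_CONST → push 2. Stack: [2, 2]
COMPARE_OP bool(<) → 2 vs 2 = False. Stack: [False]
POP_JUMP_IF_FALSE → pop False; jump. Stack: []
LOAD_FAST v → push 2. Stack: [2]
RETURN_VALUE → return 2.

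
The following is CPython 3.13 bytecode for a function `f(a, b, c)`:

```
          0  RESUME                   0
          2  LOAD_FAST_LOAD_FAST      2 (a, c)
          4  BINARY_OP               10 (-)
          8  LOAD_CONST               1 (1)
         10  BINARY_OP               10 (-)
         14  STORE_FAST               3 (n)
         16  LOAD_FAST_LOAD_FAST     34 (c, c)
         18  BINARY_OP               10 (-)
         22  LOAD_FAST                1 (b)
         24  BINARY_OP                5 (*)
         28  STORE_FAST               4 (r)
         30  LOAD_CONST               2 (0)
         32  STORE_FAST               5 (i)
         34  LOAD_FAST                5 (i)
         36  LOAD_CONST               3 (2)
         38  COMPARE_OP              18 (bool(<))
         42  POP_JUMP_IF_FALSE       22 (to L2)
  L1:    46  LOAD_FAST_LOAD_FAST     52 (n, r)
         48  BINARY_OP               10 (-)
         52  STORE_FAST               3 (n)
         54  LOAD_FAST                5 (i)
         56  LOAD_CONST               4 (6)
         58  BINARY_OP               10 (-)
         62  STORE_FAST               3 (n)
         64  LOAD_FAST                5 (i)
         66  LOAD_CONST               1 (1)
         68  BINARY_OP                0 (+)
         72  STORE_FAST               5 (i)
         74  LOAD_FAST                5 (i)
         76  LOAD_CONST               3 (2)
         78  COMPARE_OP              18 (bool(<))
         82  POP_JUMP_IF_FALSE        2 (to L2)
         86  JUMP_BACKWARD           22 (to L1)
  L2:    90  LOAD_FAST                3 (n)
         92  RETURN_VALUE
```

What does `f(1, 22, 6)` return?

-5

LOAD_FAST_LOAD_FAST a,c → push 1,6. Stack: [1, 6]
BINARY_OP - → 1 - 6 = -5. Stack: [-5]
LOAD_CONST → push 1. Stack: [-5, 1]
BINARY_OP - → -5 - 1 = -6. Stack: [-6]
STORE_FAST n → n=-6. Stack: []
LOAD_FAST_LOAD_FAST c,c → push 6,6. Stack: [6, 6]
BINARY_OP - → 6 - 6 = 0. Stack: [0]
LOAD_FAST b → push 22. Stack: [0, 22]
BINARY_OP * → 0 * 22 = 0. Stack: [0]
STORE_FAST r → r=0. Stack: []
LOAD_CONST → push 0. Stack: [0]
STORE_FAST i → i=0. Stack: []
LOAD_FAST i → push 0. Stack: [0]
LOAD_CONST → push 2. Stack: [0, 2]
COMPARE_OP bool(<) → 0 vs 2 = True. Stack: [True]
POP_JUMP_IF_FALSE → pop True; no jump. Stack: []
LOAD_FAST_LOAD_FAST n,r → push -6,0. Stack: [-6, 0]
BINARY_OP - → -6 - 0 = -6. Stack: [-6]
STORE_FAST n → n=-6. Stack: []
LOAD_FAST i → push 0. Stack: [0]
LOAD_CONST → push 6. Stack: [0, 6]
BINARY_OP - → 0 - 6 = -6. Stack: [-6]
STORE_FAST n → n=-6. Stack: []
LOAD_FAST i → push 0. Stack: [0]
LOAD_CONST → push 1. Stack: [0, 1]
BINARY_OP + → 0 + 1 = 1. Stack: [1]
STORE_FAST i → i=1. Stack: []
LOAD_FAST i → push 1. Stack: [1]
LOAD_CONST → push 2. Stack: [1, 2]
COMPARE_OP bool(<) → 1 vs 2 = True. Stack: [True]
POP_JUMP_IF_FALSE → pop True; no jump. Stack: []
LOAD_FAST_LOAD_FAST n,r → push -6,0. Stack: [-6, 0]
BINARY_OP - → -6 - 0 = -6. Stack: [-6]
STORE_FAST n → n=-6. Stack: []
LOAD_FAST i → push 1. Stack: [1]
LOAD_CONST → push 6. Stack: [1, 6]
BINARY_OP - → 1 - 6 = -5. Stack: [-5]
STORE_FAST n → n=-5. Stack: []
LOAD_FAST i → push 1. Stack: [1]
LOAD_CONST → push 1. Stack: [1, 1]
BINARY_OP + → 1 + 1 = 2. Stack: [2]
STORE_FAST i → i=2. Stack: []
LOAD_FAST i → push 2. Stack: [2]
LOAD_CONST → push 2. Stack: [2, 2]
COMPARE_OP bool(<) → 2 vs 2 = False. Stack: [False]
POP_JUMP_IF_FALSE → pop False; jump. Stack: []
LOAD_FAST n → push -5. Stack: [-5]
RETURN_VALUE → return -5.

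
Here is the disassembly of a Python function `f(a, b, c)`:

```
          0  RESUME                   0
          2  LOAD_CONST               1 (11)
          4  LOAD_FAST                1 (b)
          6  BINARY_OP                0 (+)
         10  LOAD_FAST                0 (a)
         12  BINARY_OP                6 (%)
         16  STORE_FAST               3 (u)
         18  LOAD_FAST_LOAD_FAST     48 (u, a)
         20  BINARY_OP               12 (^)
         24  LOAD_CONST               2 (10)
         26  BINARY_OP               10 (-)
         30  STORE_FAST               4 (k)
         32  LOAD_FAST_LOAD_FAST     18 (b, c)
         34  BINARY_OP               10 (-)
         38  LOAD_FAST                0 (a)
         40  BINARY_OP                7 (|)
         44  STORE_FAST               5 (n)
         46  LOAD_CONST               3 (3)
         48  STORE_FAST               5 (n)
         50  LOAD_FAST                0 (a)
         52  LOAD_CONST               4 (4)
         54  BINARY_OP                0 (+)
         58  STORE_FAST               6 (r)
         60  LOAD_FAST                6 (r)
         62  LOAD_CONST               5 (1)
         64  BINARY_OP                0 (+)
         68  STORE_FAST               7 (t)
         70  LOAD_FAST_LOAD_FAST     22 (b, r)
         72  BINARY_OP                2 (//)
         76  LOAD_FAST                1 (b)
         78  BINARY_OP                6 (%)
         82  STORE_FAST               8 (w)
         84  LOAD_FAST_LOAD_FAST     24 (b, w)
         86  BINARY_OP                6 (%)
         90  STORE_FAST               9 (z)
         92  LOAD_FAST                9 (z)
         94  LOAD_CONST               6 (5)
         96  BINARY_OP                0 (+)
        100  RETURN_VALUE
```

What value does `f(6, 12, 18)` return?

LOAD_CONST → push 11. Stack: [11]
LOAD_FAST b → push 12. Stack: [11, 12]
BINARY_OP + → 11 + 12 = 23. Stack: [23]
LOAD_FAST a → push 6. Stack: [23, 6]
BINARY_OP % → 23 % 6 = 5. Stack: [5]
STORE_FAST u → u=5. Stack: []
LOAD_FAST_LOAD_FAST u,a → push 5,6. Stack: [5, 6]
BINARY_OP ^ → 5 ^ 6 = 3. Stack: [3]
LOAD_CONST → push 10. Stack: [3, 10]
BINARY_OP - → 3 - 10 = -7. Stack: [-7]
STORE_FAST k → k=-7. Stack: []
LOAD_FAST_LOAD_FAST b,c → push 12,18. Stack: [12, 18]
BINARY_OP - → 12 - 18 = -6. Stack: [-6]
LOAD_FAST a → push 6. Stack: [-6, 6]
BINARY_OP | → -6 | 6 = -2. Stack: [-2]
STORE_FAST n → n=-2. Stack: []
LOAD_CONST → push 3. Stack: [3]
STORE_FAST n → n=3. Stack: []
LOAD_FAST a → push 6. Stack: [6]
LOAD_CONST → push 4. Stack: [6, 4]
BINARY_OP + → 6 + 4 = 10. Stack: [10]
STORE_FAST r → r=10. Stack: []
LOAD_FAST r → push 10. Stack: [10]
LOAD_CONST → push 1. Stack: [10, 1]
BINARY_OP + → 10 + 1 = 11. Stack: [11]
STORE_FAST t → t=11. Stack: []
LOAD_FAST_LOAD_FAST b,r → push 12,10. Stack: [12, 10]
BINARY_OP // → 12 // 10 = 1. Stack: [1]
LOAD_FAST b → push 12. Stack: [1, 12]
BINARY_OP % → 1 % 12 = 1. Stack: [1]
STORE_FAST w → w=1. Stack: []
LOAD_FAST_LOAD_FAST b,w → push 12,1. Stack: [12, 1]
BINARY_OP % → 12 % 1 = 0. Stack: [0]
STORE_FAST z → z=0. Stack: []
LOAD_FAST z → push 0. Stack: [0]
LOAD_CONST → push 5. Stack: [0, 5]
BINARY_OP + → 0 + 5 = 5. Stack: [5]
RETURN_VALUE → return 5.

5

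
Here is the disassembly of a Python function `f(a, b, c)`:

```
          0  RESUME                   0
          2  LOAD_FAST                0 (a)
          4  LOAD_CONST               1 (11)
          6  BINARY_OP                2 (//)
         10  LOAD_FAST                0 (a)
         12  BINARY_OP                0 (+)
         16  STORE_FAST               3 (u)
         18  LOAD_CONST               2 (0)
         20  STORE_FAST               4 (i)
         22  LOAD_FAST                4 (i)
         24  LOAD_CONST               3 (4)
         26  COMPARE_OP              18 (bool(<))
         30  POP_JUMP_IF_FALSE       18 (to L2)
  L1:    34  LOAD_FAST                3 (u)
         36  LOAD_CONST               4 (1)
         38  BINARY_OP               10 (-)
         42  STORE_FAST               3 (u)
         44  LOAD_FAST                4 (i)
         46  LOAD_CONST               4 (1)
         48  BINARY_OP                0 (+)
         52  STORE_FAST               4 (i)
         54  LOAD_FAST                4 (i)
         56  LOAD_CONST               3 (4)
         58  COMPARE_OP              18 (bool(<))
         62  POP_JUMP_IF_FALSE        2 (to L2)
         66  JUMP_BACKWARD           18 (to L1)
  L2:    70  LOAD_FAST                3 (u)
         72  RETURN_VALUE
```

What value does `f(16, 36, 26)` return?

13

LOAD_FAST a → push 16. Stack: [16]
LOAD_CONST → push 11. Stack: [16, 11]
BINARY_OP // → 16 // 11 = 1. Stack: [1]
LOAD_FAST a → push 16. Stack: [1, 16]
BINARY_OP + → 1 + 16 = 17. Stack: [17]
STORE_FAST u → u=17. Stack: []
LOAD_CONST → push 0. Stack: [0]
STORE_FAST i → i=0. Stack: []
LOAD_FAST i → push 0. Stack: [0]
LOAD_CONST → push 4. Stack: [0, 4]
COMPARE_OP bool(<) → 0 vs 4 = True. Stack: [True]
POP_JUMP_IF_FALSE → pop True; no jump. Stack: []
LOAD_FAST u → push 17. Stack: [17]
LOAD_CONST → push 1. Stack: [17, 1]
BINARY_OP - → 17 - 1 = 16. Stack: [16]
STORE_FAST u → u=16. Stack: []
LOAD_FAST i → push 0. Stack: [0]
LOAD_CONST → push 1. Stack: [0, 1]
BINARY_OP + → 0 + 1 = 1. Stack: [1]
STORE_FAST i → i=1. Stack: []
LOAD_FAST i → push 1. Stack: [1]
LOAD_CONST → push 4. Stack: [1, 4]
COMPARE_OP bool(<) → 1 vs 4 = True. Stack: [True]
POP_JUMP_IF_FALSE → pop True; no jump. Stack: []
LOAD_FAST u → push 16. Stack: [16]
LOAD_CONST → push 1. Stack: [16, 1]
BINARY_OP - → 16 - 1 = 15. Stack: [15]
STORE_FAST u → u=15. Stack: []
LOAD_FAST i → push 1. Stack: [1]
LOAD_CONST → push 1. Stack: [1, 1]
BINARY_OP + → 1 + 1 = 2. Stack: [2]
STORE_FAST i → i=2. Stack: []
LOAD_FAST i → push 2. Stack: [2]
LOAD_CONST → push 4. Stack: [2, 4]
COMPARE_OP bool(<) → 2 vs 4 = True. Stack: [True]
POP_JUMP_IF_FALSE → pop True; no jump. Stack: []
LOAD_FAST u → push 15. Stack: [15]
LOAD_CONST → push 1. Stack: [15, 1]
BINARY_OP - → 15 - 1 = 14. Stack: [14]
STORE_FAST u → u=14. Stack: []
LOAD_FAST i → push 2. Stack: [2]
LOAD_CONST → push 1. Stack: [2, 1]
BINARY_OP + → 2 + 1 = 3. Stack: [3]
STORE_FAST i → i=3. Stack: []
LOAD_FAST i → push 3. Stack: [3]
LOAD_CONST → push 4. Stack: [3, 4]
COMPARE_OP bool(<) → 3 vs 4 = True. Stack: [True]
POP_JUMP_IF_FALSE → pop True; no jump. Stack: []
LOAD_FAST u → push 14. Stack: [14]
LOAD_CONST → push 1. Stack: [14, 1]
BINARY_OP - → 14 - 1 = 13. Stack: [13]
STORE_FAST u → u=13. Stack: []
LOAD_FAST i → push 3. Stack: [3]
LOAD_CONST → push 1. Stack: [3, 1]
BINARY_OP + → 3 + 1 = 4. Stack: [4]
STORE_FAST i → i=4. Stack: []
LOAD_FAST i → push 4. Stack: [4]
LOAD_CONST → push 4. Stack: [4, 4]
COMPARE_OP bool(<) → 4 vs 4 = False. Stack: [False]
POP_JUMP_IF_FALSE → pop False; jump. Stack: []
LOAD_FAST u → push 13. Stack: [13]
RETURN_VALUE → return 13.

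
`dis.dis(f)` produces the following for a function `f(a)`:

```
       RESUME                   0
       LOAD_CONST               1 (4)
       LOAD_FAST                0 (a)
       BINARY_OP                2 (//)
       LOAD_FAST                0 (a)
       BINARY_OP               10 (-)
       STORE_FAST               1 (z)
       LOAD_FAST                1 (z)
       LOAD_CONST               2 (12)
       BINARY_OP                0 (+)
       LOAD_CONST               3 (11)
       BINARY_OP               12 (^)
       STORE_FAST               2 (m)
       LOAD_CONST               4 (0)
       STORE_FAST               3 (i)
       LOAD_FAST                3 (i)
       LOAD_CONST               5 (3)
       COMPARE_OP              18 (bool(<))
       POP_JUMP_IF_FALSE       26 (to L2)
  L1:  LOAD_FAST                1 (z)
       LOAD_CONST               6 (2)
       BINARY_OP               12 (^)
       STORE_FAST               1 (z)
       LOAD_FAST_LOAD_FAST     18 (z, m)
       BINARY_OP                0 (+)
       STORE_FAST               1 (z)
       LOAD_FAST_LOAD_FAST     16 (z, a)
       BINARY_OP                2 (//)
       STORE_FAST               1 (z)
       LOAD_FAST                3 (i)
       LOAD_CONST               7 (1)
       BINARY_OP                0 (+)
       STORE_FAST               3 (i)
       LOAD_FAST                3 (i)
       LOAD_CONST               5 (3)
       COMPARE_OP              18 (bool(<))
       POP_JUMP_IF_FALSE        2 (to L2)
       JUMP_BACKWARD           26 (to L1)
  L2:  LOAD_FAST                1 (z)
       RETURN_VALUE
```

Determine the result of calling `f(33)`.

-2

LOAD_CONST → push 4
LOAD_FAST a → push 33
BINARY_OP // → 4 // 33 = 0
LOAD_FAST a → push 33
BINARY_OP - → 0 - 33 = -33
STORE_FAST z → z=-33
LOAD_FAST z → push -33
LOAD_CONST → push 12
BINARY_OP + → -33 + 12 = -21
LOAD_CONST → push 11
BINARY_OP ^ → -21 ^ 11 = -32
STORE_FAST m → m=-32
LOAD_CONST → push 0
STORE_FAST i → i=0
LOAD_FAST i → push 0
LOAD_CONST → push 3
COMPARE_OP bool(<) → 0 vs 3 = True
POP_JUMP_IF_FALSE → pop True; no jump
LOAD_FAST z → push -33
LOAD_CONST → push 2
BINARY_OP ^ → -33 ^ 2 = -35
STORE_FAST z → z=-35
LOAD_FAST_LOAD_FAST z,m → push -35,-32
BINARY_OP + → -35 + -32 = -67
STORE_FAST z → z=-67
LOAD_FAST_LOAD_FAST z,a → push -67,33
BINARY_OP // → -67 // 33 = -3
STORE_FAST z → z=-3
LOAD_FAST i → push 0
LOAD_CONST → push 1
BINARY_OP + → 0 + 1 = 1
STORE_FAST i → i=1
LOAD_FAST i → push 1
LOAD_CONST → push 3
COMPARE_OP bool(<) → 1 vs 3 = True
POP_JUMP_IF_FALSE → pop True; no jump
LOAD_FAST z → push -3
LOAD_CONST → push 2
BINARY_OP ^ → -3 ^ 2 = -1
STORE_FAST z → z=-1
LOAD_FAST_LOAD_FAST z,m → push -1,-32
BINARY_OP + → -1 + -32 = -33
STORE_FAST z → z=-33
LOAD_FAST_LOAD_FAST z,a → push -33,33
BINARY_OP // → -33 // 33 = -1
STORE_FAST z → z=-1
LOAD_FAST i → push 1
LOAD_CONST → push 1
BINARY_OP + → 1 + 1 = 2
STORE_FAST i → i=2
LOAD_FAST i → push 2
LOAD_CONST → push 3
COMPARE_OP bool(<) → 2 vs 3 = True
POP_JUMP_IF_FALSE → pop True; no jump
LOAD_FAST z → push -1
LOAD_CONST → push 2
BINARY_OP ^ → -1 ^ 2 = -3
STORE_FAST z → z=-3
LOAD_FAST_LOAD_FAST z,m → push -3,-32
BINARY_OP + → -3 + -32 = -35
STORE_FAST z → z=-35
LOAD_FAST_LOAD_FAST z,a → push -35,33
BINARY_OP // → -35 // 33 = -2
STORE_FAST z → z=-2
LOAD_FAST i → push 2
LOAD_CONST → push 1
BINARY_OP + → 2 + 1 = 3
STORE_FAST i → i=3
LOAD_FAST i → push 3
LOAD_CONST → push 3
COMPARE_OP bool(<) → 3 vs 3 = False
POP_JUMP_IF_FALSE → pop False; jump
LOAD_FAST z → push -2
RETURN_VALUE → return -2.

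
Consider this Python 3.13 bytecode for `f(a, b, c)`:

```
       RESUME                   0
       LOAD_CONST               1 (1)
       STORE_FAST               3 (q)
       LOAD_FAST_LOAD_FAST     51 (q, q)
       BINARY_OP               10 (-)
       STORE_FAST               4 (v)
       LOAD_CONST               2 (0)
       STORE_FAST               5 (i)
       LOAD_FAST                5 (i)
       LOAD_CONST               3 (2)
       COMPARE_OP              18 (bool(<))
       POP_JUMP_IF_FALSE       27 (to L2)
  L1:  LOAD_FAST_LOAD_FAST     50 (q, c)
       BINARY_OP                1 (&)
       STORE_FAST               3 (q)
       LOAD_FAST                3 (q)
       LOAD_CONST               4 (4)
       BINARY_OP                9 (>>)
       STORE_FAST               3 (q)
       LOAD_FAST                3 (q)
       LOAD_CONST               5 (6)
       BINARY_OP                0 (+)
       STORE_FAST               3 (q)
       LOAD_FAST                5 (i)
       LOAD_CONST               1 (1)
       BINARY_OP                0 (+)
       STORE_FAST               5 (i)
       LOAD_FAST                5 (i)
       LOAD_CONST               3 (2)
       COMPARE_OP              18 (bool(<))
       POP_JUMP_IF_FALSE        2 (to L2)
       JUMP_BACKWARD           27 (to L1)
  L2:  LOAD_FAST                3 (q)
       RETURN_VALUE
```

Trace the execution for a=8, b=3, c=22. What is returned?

6

LOAD_CONST → push 1. Stack: [1]
STORE_FAST q → q=1. Stack: []
LOAD_FAST_LOAD_FAST q,q → push 1,1. Stack: [1, 1]
BINARY_OP - → 1 - 1 = 0. Stack: [0]
STORE_FAST v → v=0. Stack: []
LOAD_CONST → push 0. Stack: [0]
STORE_FAST i → i=0. Stack: []
LOAD_FAST i → push 0. Stack: [0]
LOAD_CONST → push 2. Stack: [0, 2]
COMPARE_OP bool(<) → 0 vs 2 = True. Stack: [True]
POP_JUMP_IF_FALSE → pop True; no jump. Stack: []
LOAD_FAST_LOAD_FAST q,c → push 1,22. Stack: [1, 22]
BINARY_OP & → 1 & 22 = 0. Stack: [0]
STORE_FAST q → q=0. Stack: []
LOAD_FAST q → push 0. Stack: [0]
LOAD_CONST → push 4. Stack: [0, 4]
BINARY_OP >> → 0 >> 4 = 0. Stack: [0]
STORE_FAST q → q=0. Stack: []
LOAD_FAST q → push 0. Stack: [0]
LOAD_CONST → push 6. Stack: [0, 6]
BINARY_OP + → 0 + 6 = 6. Stack: [6]
STORE_FAST q → q=6. Stack: []
LOAD_FAST i → push 0. Stack: [0]
LOAD_CONST → push 1. Stack: [0, 1]
BINARY_OP + → 0 + 1 = 1. Stack: [1]
STORE_FAST i → i=1. Stack: []
LOAD_FAST i → push 1. Stack: [1]
LOAD_CONST → push 2. Stack: [1, 2]
COMPARE_OP bool(<) → 1 vs 2 = True. Stack: [True]
POP_JUMP_IF_FALSE → pop True; no jump. Stack: []
LOAD_FAST_LOAD_FAST q,c → push 6,22. Stack: [6, 22]
BINARY_OP & → 6 & 22 = 6. Stack: [6]
STORE_FAST q → q=6. Stack: []
LOAD_FAST q → push 6. Stack: [6]
LOAD_CONST → push 4. Stack: [6, 4]
BINARY_OP >> → 6 >> 4 = 0. Stack: [0]
STORE_FAST q → q=0. Stack: []
LOAD_FAST q → push 0. Stack: [0]
LOAD_CONST → push 6. Stack: [0, 6]
BINARY_OP + → 0 + 6 = 6. Stack: [6]
STORE_FAST q → q=6. Stack: []
LOAD_FAST i → push 1. Stack: [1]
LOAD_CONST → push 1. Stack: [1, 1]
BINARY_OP + → 1 + 1 = 2. Stack: [2]
STORE_FAST i → i=2. Stack: []
LOAD_FAST i → push 2. Stack: [2]
LOAD_CONST → push 2. Stack: [2, 2]
COMPARE_OP bool(<) → 2 vs 2 = False. Stack: [False]
POP_JUMP_IF_FALSE → pop False; jump. Stack: []
LOAD_FAST q → push 6. Stack: [6]
RETURN_VALUE → return 6.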